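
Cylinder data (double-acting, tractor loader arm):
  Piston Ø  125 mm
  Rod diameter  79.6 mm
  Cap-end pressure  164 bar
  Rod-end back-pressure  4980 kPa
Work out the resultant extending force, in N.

Cap-side area A_cap = π/4 × (125 mm)² = 12270 mm^2
Rod-side annular area A_ann = π/4 × (125² − 79.6²) = 7295 mm^2
Net thrust = P_cap·A_cap − P_rod·A_ann = 2.013e5 N − 36330 N

F ≈ 1.65e5 N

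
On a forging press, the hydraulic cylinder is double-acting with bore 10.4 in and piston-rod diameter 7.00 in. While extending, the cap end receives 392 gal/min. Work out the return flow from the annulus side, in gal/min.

Q_out ≈ 214 gal/min

Cap-side area A_cap = π/4 × (10.4 in)² = 84.95 in^2
Rod-side annular area A_ann = π/4 × (10.4² − 7.00²) = 46.46 in^2
Piston speed v = Q_in/A_cap; rod-end outflow Q_out = v × A_ann = Q_in × A_ann/A_cap.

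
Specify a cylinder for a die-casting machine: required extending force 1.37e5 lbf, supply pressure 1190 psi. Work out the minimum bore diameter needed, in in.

D ≈ 12.1 in

Extension force acts on the full piston face: F = P × (π/4)D².
D = √(4F / (πP)) = √(4 × 1.37e5 lbf / (π × 1190 psi))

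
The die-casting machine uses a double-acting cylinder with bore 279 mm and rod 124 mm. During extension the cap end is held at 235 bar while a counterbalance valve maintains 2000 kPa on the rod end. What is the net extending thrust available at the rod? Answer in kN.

F ≈ 1340 kN

Cap-side area A_cap = π/4 × (279 mm)² = 61140 mm^2
Rod-side annular area A_ann = π/4 × (279² − 124²) = 49060 mm^2
Net thrust = P_cap·A_cap − P_rod·A_ann = 1437 kN − 98.12 kN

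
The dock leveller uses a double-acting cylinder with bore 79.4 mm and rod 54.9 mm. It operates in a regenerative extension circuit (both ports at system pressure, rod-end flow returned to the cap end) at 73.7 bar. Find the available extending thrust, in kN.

F ≈ 17.4 kN

With equal pressure on both faces, forces on the annular region cancel; the net push is pressure × rod cross-section.
Rod cross-section A_rod = π/4 × (54.9 mm)² = 2367 mm^2
F = P × A_rod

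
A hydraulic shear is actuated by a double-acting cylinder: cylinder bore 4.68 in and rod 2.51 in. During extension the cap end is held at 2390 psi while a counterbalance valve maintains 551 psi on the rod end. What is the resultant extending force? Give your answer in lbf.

F ≈ 34400 lbf

Cap-side area A_cap = π/4 × (4.68 in)² = 17.20 in^2
Rod-side annular area A_ann = π/4 × (4.68² − 2.51²) = 12.25 in^2
Net thrust = P_cap·A_cap − P_rod·A_ann = 41110 lbf − 6752 lbf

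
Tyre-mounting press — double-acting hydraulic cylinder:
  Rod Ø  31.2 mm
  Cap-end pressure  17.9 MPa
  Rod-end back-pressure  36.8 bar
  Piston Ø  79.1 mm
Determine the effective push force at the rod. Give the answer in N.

Cap-side area A_cap = π/4 × (79.1 mm)² = 4914 mm^2
Rod-side annular area A_ann = π/4 × (79.1² − 31.2²) = 4150 mm^2
Net thrust = P_cap·A_cap − P_rod·A_ann = 87960 N − 15270 N

F ≈ 72700 N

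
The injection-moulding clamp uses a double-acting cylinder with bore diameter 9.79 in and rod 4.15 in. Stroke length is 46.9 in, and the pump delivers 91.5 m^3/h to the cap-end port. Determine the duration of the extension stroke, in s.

t ≈ 2.28 s

Cap-side area A_cap = π/4 × (9.79 in)² = 75.28 in^2
Swept volume V = A × L; t = V / Q = A·L / Q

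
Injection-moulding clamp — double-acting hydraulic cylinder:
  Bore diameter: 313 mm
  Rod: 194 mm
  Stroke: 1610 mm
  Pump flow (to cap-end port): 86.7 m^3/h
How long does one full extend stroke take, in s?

t ≈ 5.14 s

Cap-side area A_cap = π/4 × (313 mm)² = 76940 mm^2
Swept volume V = A × L; t = V / Q = A·L / Q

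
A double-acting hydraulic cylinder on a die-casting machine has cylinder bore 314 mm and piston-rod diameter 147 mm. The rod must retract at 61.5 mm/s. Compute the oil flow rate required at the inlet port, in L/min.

Q ≈ 223 L/min

Rod-side annular area A_ann = π/4 × (314² − 147²) = 60470 mm^2
Q = A × v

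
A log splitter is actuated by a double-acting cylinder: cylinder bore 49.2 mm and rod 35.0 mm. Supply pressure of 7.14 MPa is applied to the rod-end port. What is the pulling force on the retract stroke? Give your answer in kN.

Rod-side annular area A_ann = π/4 × (49.2² − 35.0²) = 939.1 mm^2
On retraction the pressure acts on the annular area (bore minus rod).
F = P × A_ann

F ≈ 6.70 kN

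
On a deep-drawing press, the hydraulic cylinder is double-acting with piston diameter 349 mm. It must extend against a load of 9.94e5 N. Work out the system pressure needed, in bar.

Cap-side area A_cap = π/4 × (349 mm)² = 95660 mm^2
P = F / A = 9.94e5 N / A

P ≈ 104 bar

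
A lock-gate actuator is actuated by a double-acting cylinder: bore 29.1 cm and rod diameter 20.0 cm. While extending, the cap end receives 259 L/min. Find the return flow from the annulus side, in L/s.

Q_out ≈ 2.28 L/s

Cap-side area A_cap = π/4 × (29.1 cm)² = 665.1 cm^2
Rod-side annular area A_ann = π/4 × (29.1² − 20.0²) = 350.9 cm^2
Piston speed v = Q_in/A_cap; rod-end outflow Q_out = v × A_ann = Q_in × A_ann/A_cap.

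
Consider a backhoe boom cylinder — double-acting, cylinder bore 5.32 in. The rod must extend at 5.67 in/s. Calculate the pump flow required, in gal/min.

Q ≈ 32.7 gal/min

Cap-side area A_cap = π/4 × (5.32 in)² = 22.23 in^2
Q = A × v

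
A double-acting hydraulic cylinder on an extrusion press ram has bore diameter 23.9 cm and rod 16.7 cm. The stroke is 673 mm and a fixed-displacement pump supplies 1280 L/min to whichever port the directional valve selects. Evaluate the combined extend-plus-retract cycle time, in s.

t ≈ 2.14 s

Cap-side area A_cap = π/4 × (23.9 cm)² = 448.6 cm^2
Rod-side annular area A_ann = π/4 × (23.9² − 16.7²) = 229.6 cm^2
t_ext = A_cap·L/Q = 1.415 s
t_ret = A_ann·L/Q = 0.7243 s
t_cycle = t_ext + t_ret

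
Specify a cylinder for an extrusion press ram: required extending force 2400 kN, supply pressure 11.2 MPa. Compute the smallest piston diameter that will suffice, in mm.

D ≈ 522 mm

Extension force acts on the full piston face: F = P × (π/4)D².
D = √(4F / (πP)) = √(4 × 2400 kN / (π × 11.2 MPa))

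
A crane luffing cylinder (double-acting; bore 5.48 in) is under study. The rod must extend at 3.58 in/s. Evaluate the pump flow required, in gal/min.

Q ≈ 21.9 gal/min

Cap-side area A_cap = π/4 × (5.48 in)² = 23.59 in^2
Q = A × v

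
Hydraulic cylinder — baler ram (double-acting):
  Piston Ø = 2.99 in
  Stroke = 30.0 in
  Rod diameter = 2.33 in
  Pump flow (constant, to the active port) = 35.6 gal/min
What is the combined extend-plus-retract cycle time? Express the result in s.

Cap-side area A_cap = π/4 × (2.99 in)² = 7.022 in^2
Rod-side annular area A_ann = π/4 × (2.99² − 2.33²) = 2.758 in^2
t_ext = A_cap·L/Q = 1.537 s
t_ret = A_ann·L/Q = 0.6036 s
t_cycle = t_ext + t_ret

t ≈ 2.14 s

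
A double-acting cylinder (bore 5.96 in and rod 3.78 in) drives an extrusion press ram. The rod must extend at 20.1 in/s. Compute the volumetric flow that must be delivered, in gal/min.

Cap-side area A_cap = π/4 × (5.96 in)² = 27.90 in^2
Q = A × v

Q ≈ 146 gal/min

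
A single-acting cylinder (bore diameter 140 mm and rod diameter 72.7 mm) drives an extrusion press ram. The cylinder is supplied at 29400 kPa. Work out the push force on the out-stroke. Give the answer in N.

Cap-side area A_cap = π/4 × (140 mm)² = 15390 mm^2
F = P × A_cap = 29400 kPa × A_cap

F ≈ 4.53e5 N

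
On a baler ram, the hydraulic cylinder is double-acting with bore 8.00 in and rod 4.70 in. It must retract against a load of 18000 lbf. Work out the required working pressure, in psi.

P ≈ 547 psi

Rod-side annular area A_ann = π/4 × (8.00² − 4.70²) = 32.92 in^2
Retraction: pressure acts on the annular area.
P = F / A = 18000 lbf / A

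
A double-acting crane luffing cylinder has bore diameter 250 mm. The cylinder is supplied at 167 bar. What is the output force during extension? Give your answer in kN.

Cap-side area A_cap = π/4 × (250 mm)² = 49090 mm^2
F = P × A_cap = 167 bar × A_cap

F ≈ 820 kN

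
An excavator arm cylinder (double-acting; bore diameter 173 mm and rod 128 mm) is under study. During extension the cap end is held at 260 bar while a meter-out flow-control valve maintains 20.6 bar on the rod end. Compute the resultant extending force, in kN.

F ≈ 589 kN

Cap-side area A_cap = π/4 × (173 mm)² = 23510 mm^2
Rod-side annular area A_ann = π/4 × (173² − 128²) = 10640 mm^2
Net thrust = P_cap·A_cap − P_rod·A_ann = 611.2 kN − 21.91 kN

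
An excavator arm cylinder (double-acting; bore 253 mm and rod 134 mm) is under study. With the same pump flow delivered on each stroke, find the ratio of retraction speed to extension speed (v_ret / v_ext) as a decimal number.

Cap-side area A_cap = π/4 × (253 mm)² = 50270 mm^2
Rod-side annular area A_ann = π/4 × (253² − 134²) = 36170 mm^2
For equal Q, v ∝ 1/A, so v_ret/v_ext = A_cap/A_ann.

v_ret/v_ext ≈ 1.39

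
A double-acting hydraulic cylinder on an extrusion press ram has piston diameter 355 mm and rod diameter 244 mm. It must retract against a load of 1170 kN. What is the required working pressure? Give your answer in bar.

P ≈ 224 bar

Rod-side annular area A_ann = π/4 × (355² − 244²) = 52220 mm^2
Retraction: pressure acts on the annular area.
P = F / A = 1170 kN / A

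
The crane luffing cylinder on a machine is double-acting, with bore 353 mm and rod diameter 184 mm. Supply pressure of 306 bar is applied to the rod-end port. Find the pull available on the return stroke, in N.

F ≈ 2.18e6 N

Rod-side annular area A_ann = π/4 × (353² − 184²) = 71280 mm^2
On retraction the pressure acts on the annular area (bore minus rod).
F = P × A_ann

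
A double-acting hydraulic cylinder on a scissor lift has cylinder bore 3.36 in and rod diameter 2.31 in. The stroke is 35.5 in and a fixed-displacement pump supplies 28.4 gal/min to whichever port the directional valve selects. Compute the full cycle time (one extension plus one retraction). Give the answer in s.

t ≈ 4.40 s

Cap-side area A_cap = π/4 × (3.36 in)² = 8.867 in^2
Rod-side annular area A_ann = π/4 × (3.36² − 2.31²) = 4.676 in^2
t_ext = A_cap·L/Q = 2.879 s
t_ret = A_ann·L/Q = 1.518 s
t_cycle = t_ext + t_ret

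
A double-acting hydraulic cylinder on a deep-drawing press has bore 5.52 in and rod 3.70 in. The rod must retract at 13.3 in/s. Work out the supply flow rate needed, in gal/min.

Rod-side annular area A_ann = π/4 × (5.52² − 3.70²) = 13.18 in^2
Q = A × v

Q ≈ 45.5 gal/min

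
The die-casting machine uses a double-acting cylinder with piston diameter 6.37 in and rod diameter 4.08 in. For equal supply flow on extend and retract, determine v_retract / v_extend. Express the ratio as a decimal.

Cap-side area A_cap = π/4 × (6.37 in)² = 31.87 in^2
Rod-side annular area A_ann = π/4 × (6.37² − 4.08²) = 18.79 in^2
For equal Q, v ∝ 1/A, so v_ret/v_ext = A_cap/A_ann.

v_ret/v_ext ≈ 1.70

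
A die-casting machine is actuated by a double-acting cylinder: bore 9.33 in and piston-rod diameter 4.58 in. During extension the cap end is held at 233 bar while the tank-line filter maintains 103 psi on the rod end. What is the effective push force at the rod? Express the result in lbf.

Cap-side area A_cap = π/4 × (9.33 in)² = 68.37 in^2
Rod-side annular area A_ann = π/4 × (9.33² − 4.58²) = 51.89 in^2
Net thrust = P_cap·A_cap − P_rod·A_ann = 2.310e5 lbf − 5345 lbf

F ≈ 2.26e5 lbf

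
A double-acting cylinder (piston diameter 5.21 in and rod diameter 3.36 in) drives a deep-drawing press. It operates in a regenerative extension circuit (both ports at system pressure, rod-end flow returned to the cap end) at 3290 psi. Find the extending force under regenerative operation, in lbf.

F ≈ 29200 lbf

With equal pressure on both faces, forces on the annular region cancel; the net push is pressure × rod cross-section.
Rod cross-section A_rod = π/4 × (3.36 in)² = 8.867 in^2
F = P × A_rod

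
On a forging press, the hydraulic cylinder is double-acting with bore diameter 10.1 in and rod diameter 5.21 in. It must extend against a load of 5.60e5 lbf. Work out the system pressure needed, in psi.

Cap-side area A_cap = π/4 × (10.1 in)² = 80.12 in^2
P = F / A = 5.60e5 lbf / A

P ≈ 6990 psi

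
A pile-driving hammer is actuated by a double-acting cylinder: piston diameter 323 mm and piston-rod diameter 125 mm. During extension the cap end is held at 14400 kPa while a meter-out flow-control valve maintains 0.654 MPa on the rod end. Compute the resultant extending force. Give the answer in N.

Cap-side area A_cap = π/4 × (323 mm)² = 81940 mm^2
Rod-side annular area A_ann = π/4 × (323² − 125²) = 69670 mm^2
Net thrust = P_cap·A_cap − P_rod·A_ann = 1.180e6 N − 45560 N

F ≈ 1.13e6 N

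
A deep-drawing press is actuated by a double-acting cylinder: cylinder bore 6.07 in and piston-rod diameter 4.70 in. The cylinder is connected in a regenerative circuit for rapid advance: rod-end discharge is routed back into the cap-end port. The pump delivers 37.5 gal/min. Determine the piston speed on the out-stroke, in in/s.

v ≈ 8.32 in/s

In regeneration the rod-end outflow joins the pump flow into the cap end, so the net volume the pump must supply per unit advance equals the rod cross-section area.
Rod cross-section A_rod = π/4 × (4.70 in)² = 17.35 in^2
v = Q_pump / A_rod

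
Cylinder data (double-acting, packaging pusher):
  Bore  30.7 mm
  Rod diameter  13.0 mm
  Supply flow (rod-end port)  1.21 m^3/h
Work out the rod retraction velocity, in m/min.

Rod-side annular area A_ann = π/4 × (30.7² − 13.0²) = 607.5 mm^2
Flow into the rod-end port fills the annular volume.
v = Q / A

v ≈ 33.2 m/min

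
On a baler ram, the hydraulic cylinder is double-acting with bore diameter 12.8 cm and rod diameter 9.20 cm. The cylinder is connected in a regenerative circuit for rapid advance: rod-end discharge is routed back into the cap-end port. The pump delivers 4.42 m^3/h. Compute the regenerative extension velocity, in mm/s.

v ≈ 185 mm/s

In regeneration the rod-end outflow joins the pump flow into the cap end, so the net volume the pump must supply per unit advance equals the rod cross-section area.
Rod cross-section A_rod = π/4 × (9.20 cm)² = 66.48 cm^2
v = Q_pump / A_rod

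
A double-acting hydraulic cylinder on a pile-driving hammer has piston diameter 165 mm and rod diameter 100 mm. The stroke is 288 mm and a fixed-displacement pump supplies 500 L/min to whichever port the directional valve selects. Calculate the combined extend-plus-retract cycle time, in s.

t ≈ 1.21 s

Cap-side area A_cap = π/4 × (165 mm)² = 21380 mm^2
Rod-side annular area A_ann = π/4 × (165² − 100²) = 13530 mm^2
t_ext = A_cap·L/Q = 0.7390 s
t_ret = A_ann·L/Q = 0.4675 s
t_cycle = t_ext + t_ret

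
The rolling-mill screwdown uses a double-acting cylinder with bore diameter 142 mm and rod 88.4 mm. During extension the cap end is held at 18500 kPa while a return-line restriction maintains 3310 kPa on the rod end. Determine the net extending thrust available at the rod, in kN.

Cap-side area A_cap = π/4 × (142 mm)² = 15840 mm^2
Rod-side annular area A_ann = π/4 × (142² − 88.4²) = 9699 mm^2
Net thrust = P_cap·A_cap − P_rod·A_ann = 293.0 kN − 32.10 kN

F ≈ 261 kN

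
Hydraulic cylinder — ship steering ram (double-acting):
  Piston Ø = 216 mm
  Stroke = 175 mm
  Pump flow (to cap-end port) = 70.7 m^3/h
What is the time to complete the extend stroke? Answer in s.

Cap-side area A_cap = π/4 × (216 mm)² = 36640 mm^2
Swept volume V = A × L; t = V / Q = A·L / Q

t ≈ 0.327 s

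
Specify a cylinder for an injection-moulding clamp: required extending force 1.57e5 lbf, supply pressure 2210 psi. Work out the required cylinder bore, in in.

D ≈ 9.51 in

Extension force acts on the full piston face: F = P × (π/4)D².
D = √(4F / (πP)) = √(4 × 1.57e5 lbf / (π × 2210 psi))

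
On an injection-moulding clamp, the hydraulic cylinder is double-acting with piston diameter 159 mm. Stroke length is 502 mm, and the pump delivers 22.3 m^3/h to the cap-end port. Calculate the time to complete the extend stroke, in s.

Cap-side area A_cap = π/4 × (159 mm)² = 19860 mm^2
Swept volume V = A × L; t = V / Q = A·L / Q

t ≈ 1.61 s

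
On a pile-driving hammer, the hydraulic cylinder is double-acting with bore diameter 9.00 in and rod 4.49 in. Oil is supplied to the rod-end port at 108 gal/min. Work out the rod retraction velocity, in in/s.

Rod-side annular area A_ann = π/4 × (9.00² − 4.49²) = 47.78 in^2
Flow into the rod-end port fills the annular volume.
v = Q / A

v ≈ 8.70 in/s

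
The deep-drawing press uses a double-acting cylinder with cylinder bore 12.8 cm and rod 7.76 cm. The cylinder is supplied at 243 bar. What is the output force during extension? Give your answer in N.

Cap-side area A_cap = π/4 × (12.8 cm)² = 128.7 cm^2
F = P × A_cap = 243 bar × A_cap

F ≈ 3.13e5 N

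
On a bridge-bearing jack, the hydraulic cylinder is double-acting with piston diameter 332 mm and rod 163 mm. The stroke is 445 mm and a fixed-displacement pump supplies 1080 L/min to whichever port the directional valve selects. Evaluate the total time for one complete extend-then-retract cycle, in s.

Cap-side area A_cap = π/4 × (332 mm)² = 86570 mm^2
Rod-side annular area A_ann = π/4 × (332² − 163²) = 65700 mm^2
t_ext = A_cap·L/Q = 2.140 s
t_ret = A_ann·L/Q = 1.624 s
t_cycle = t_ext + t_ret

t ≈ 3.76 s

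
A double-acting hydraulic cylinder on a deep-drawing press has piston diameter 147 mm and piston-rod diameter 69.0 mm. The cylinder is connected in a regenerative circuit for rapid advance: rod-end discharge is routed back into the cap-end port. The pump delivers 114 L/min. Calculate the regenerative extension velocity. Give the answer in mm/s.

v ≈ 508 mm/s

In regeneration the rod-end outflow joins the pump flow into the cap end, so the net volume the pump must supply per unit advance equals the rod cross-section area.
Rod cross-section A_rod = π/4 × (69.0 mm)² = 3739 mm^2
v = Q_pump / A_rod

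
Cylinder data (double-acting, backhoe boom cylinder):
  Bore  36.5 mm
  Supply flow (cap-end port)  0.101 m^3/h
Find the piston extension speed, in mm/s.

v ≈ 26.8 mm/s

Cap-side area A_cap = π/4 × (36.5 mm)² = 1046 mm^2
v = Q / A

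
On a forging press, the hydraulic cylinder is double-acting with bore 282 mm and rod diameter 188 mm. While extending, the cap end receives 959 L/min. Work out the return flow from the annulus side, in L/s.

Cap-side area A_cap = π/4 × (282 mm)² = 62460 mm^2
Rod-side annular area A_ann = π/4 × (282² − 188²) = 34700 mm^2
Piston speed v = Q_in/A_cap; rod-end outflow Q_out = v × A_ann = Q_in × A_ann/A_cap.

Q_out ≈ 8.88 L/s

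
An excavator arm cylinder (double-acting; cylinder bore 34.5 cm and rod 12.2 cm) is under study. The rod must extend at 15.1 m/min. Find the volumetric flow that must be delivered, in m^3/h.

Cap-side area A_cap = π/4 × (34.5 cm)² = 934.8 cm^2
Q = A × v

Q ≈ 84.7 m^3/h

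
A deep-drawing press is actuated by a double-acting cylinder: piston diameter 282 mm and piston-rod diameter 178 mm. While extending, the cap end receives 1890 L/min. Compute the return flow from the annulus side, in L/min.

Q_out ≈ 1140 L/min

Cap-side area A_cap = π/4 × (282 mm)² = 62460 mm^2
Rod-side annular area A_ann = π/4 × (282² − 178²) = 37570 mm^2
Piston speed v = Q_in/A_cap; rod-end outflow Q_out = v × A_ann = Q_in × A_ann/A_cap.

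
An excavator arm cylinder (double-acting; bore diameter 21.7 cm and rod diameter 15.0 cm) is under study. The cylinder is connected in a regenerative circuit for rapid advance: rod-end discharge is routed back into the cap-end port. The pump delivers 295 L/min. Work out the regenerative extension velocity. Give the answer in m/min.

v ≈ 16.7 m/min

In regeneration the rod-end outflow joins the pump flow into the cap end, so the net volume the pump must supply per unit advance equals the rod cross-section area.
Rod cross-section A_rod = π/4 × (15.0 cm)² = 176.7 cm^2
v = Q_pump / A_rod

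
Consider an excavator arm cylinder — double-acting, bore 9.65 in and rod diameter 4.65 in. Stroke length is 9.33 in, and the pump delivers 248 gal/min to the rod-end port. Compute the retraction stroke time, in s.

Rod-side annular area A_ann = π/4 × (9.65² − 4.65²) = 56.16 in^2
Swept volume V = A × L; t = V / Q = A·L / Q

t ≈ 0.549 s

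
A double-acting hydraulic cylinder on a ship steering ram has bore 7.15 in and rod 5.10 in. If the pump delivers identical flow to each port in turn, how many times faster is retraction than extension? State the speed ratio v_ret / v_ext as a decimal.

Cap-side area A_cap = π/4 × (7.15 in)² = 40.15 in^2
Rod-side annular area A_ann = π/4 × (7.15² − 5.10²) = 19.72 in^2
For equal Q, v ∝ 1/A, so v_ret/v_ext = A_cap/A_ann.

v_ret/v_ext ≈ 2.04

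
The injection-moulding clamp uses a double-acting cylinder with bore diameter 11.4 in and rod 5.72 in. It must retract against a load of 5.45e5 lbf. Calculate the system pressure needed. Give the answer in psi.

Rod-side annular area A_ann = π/4 × (11.4² − 5.72²) = 76.37 in^2
Retraction: pressure acts on the annular area.
P = F / A = 5.45e5 lbf / A

P ≈ 7140 psi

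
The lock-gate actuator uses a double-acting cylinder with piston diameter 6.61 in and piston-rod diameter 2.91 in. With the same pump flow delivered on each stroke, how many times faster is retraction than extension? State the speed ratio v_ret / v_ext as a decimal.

Cap-side area A_cap = π/4 × (6.61 in)² = 34.32 in^2
Rod-side annular area A_ann = π/4 × (6.61² − 2.91²) = 27.66 in^2
For equal Q, v ∝ 1/A, so v_ret/v_ext = A_cap/A_ann.

v_ret/v_ext ≈ 1.24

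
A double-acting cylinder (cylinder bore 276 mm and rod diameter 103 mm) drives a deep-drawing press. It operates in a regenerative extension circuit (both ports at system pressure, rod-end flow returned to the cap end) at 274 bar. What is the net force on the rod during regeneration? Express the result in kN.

F ≈ 228 kN

With equal pressure on both faces, forces on the annular region cancel; the net push is pressure × rod cross-section.
Rod cross-section A_rod = π/4 × (103 mm)² = 8332 mm^2
F = P × A_rod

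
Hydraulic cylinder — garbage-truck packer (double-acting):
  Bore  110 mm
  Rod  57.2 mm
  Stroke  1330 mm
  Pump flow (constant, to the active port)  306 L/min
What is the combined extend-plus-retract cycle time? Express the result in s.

t ≈ 4.29 s

Cap-side area A_cap = π/4 × (110 mm)² = 9503 mm^2
Rod-side annular area A_ann = π/4 × (110² − 57.2²) = 6934 mm^2
t_ext = A_cap·L/Q = 2.478 s
t_ret = A_ann·L/Q = 1.808 s
t_cycle = t_ext + t_ret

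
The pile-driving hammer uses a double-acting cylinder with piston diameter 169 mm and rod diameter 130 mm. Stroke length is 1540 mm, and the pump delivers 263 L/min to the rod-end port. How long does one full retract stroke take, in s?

t ≈ 3.22 s

Rod-side annular area A_ann = π/4 × (169² − 130²) = 9159 mm^2
Swept volume V = A × L; t = V / Q = A·L / Q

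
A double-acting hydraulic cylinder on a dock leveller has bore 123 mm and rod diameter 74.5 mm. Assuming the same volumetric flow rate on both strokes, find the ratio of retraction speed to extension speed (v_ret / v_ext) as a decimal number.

Cap-side area A_cap = π/4 × (123 mm)² = 11880 mm^2
Rod-side annular area A_ann = π/4 × (123² − 74.5²) = 7523 mm^2
For equal Q, v ∝ 1/A, so v_ret/v_ext = A_cap/A_ann.

v_ret/v_ext ≈ 1.58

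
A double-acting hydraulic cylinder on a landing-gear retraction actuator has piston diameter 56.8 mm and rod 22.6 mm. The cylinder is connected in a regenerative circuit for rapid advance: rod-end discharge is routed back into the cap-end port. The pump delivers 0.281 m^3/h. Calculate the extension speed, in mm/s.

v ≈ 195 mm/s

In regeneration the rod-end outflow joins the pump flow into the cap end, so the net volume the pump must supply per unit advance equals the rod cross-section area.
Rod cross-section A_rod = π/4 × (22.6 mm)² = 401.1 mm^2
v = Q_pump / A_rod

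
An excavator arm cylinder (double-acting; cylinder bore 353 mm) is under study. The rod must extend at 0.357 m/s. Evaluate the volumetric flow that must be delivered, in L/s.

Cap-side area A_cap = π/4 × (353 mm)² = 97870 mm^2
Q = A × v

Q ≈ 34.9 L/s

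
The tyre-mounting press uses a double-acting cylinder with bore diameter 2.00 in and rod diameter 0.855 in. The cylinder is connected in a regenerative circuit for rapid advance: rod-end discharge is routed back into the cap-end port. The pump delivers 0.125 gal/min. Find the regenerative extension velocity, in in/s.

v ≈ 0.838 in/s

In regeneration the rod-end outflow joins the pump flow into the cap end, so the net volume the pump must supply per unit advance equals the rod cross-section area.
Rod cross-section A_rod = π/4 × (0.855 in)² = 0.5741 in^2
v = Q_pump / A_rod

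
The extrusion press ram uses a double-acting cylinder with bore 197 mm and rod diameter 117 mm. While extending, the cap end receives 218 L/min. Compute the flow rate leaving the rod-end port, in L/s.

Cap-side area A_cap = π/4 × (197 mm)² = 30480 mm^2
Rod-side annular area A_ann = π/4 × (197² − 117²) = 19730 mm^2
Piston speed v = Q_in/A_cap; rod-end outflow Q_out = v × A_ann = Q_in × A_ann/A_cap.

Q_out ≈ 2.35 L/s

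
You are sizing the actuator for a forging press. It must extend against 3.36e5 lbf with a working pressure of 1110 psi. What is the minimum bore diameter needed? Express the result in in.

Extension force acts on the full piston face: F = P × (π/4)D².
D = √(4F / (πP)) = √(4 × 3.36e5 lbf / (π × 1110 psi))

D ≈ 19.6 in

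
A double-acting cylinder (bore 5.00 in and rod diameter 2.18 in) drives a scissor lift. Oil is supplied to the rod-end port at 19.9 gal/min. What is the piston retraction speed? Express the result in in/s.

v ≈ 4.82 in/s

Rod-side annular area A_ann = π/4 × (5.00² − 2.18²) = 15.90 in^2
Flow into the rod-end port fills the annular volume.
v = Q / A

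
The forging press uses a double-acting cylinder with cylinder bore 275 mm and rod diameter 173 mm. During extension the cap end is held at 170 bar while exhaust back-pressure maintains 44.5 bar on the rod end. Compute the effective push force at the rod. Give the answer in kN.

Cap-side area A_cap = π/4 × (275 mm)² = 59400 mm^2
Rod-side annular area A_ann = π/4 × (275² − 173²) = 35890 mm^2
Net thrust = P_cap·A_cap − P_rod·A_ann = 1010 kN − 159.7 kN

F ≈ 850 kN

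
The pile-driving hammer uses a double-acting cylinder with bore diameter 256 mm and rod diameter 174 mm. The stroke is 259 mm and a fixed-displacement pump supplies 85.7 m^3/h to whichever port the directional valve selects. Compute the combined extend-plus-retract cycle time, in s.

Cap-side area A_cap = π/4 × (256 mm)² = 51470 mm^2
Rod-side annular area A_ann = π/4 × (256² − 174²) = 27690 mm^2
t_ext = A_cap·L/Q = 0.5600 s
t_ret = A_ann·L/Q = 0.3013 s
t_cycle = t_ext + t_ret

t ≈ 0.861 s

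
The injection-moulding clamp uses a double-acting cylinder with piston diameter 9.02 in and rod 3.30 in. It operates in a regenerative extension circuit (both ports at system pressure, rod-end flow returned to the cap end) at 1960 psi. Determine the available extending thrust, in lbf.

F ≈ 16800 lbf

With equal pressure on both faces, forces on the annular region cancel; the net push is pressure × rod cross-section.
Rod cross-section A_rod = π/4 × (3.30 in)² = 8.553 in^2
F = P × A_rod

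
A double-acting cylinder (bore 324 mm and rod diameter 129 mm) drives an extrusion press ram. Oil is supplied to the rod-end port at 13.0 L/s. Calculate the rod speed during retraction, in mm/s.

Rod-side annular area A_ann = π/4 × (324² − 129²) = 69380 mm^2
Flow into the rod-end port fills the annular volume.
v = Q / A

v ≈ 187 mm/s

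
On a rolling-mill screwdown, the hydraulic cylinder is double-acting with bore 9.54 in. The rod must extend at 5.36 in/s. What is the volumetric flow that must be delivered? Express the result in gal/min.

Cap-side area A_cap = π/4 × (9.54 in)² = 71.48 in^2
Q = A × v

Q ≈ 99.5 gal/min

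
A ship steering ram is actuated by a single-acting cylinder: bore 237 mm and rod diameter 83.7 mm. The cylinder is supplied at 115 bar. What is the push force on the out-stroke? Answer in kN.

F ≈ 507 kN

Cap-side area A_cap = π/4 × (237 mm)² = 44120 mm^2
F = P × A_cap = 115 bar × A_cap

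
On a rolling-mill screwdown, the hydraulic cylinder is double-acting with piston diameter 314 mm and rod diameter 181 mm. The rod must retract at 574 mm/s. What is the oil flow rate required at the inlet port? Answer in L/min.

Rod-side annular area A_ann = π/4 × (314² − 181²) = 51710 mm^2
Q = A × v

Q ≈ 1780 L/min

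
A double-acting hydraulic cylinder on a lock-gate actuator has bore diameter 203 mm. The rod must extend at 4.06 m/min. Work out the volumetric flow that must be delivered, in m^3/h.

Cap-side area A_cap = π/4 × (203 mm)² = 32370 mm^2
Q = A × v

Q ≈ 7.88 m^3/h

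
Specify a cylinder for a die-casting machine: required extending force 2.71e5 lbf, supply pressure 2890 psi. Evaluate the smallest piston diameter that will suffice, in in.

D ≈ 10.9 in

Extension force acts on the full piston face: F = P × (π/4)D².
D = √(4F / (πP)) = √(4 × 2.71e5 lbf / (π × 2890 psi))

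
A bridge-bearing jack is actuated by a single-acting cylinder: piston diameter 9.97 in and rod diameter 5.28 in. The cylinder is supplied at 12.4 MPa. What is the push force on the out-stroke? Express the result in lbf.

F ≈ 1.40e5 lbf

Cap-side area A_cap = π/4 × (9.97 in)² = 78.07 in^2
F = P × A_cap = 12.4 MPa × A_cap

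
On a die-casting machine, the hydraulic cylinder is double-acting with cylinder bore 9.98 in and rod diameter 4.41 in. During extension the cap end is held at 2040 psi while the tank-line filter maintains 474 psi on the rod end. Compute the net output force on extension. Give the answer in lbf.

Cap-side area A_cap = π/4 × (9.98 in)² = 78.23 in^2
Rod-side annular area A_ann = π/4 × (9.98² − 4.41²) = 62.95 in^2
Net thrust = P_cap·A_cap − P_rod·A_ann = 1.596e5 lbf − 29840 lbf

F ≈ 1.30e5 lbf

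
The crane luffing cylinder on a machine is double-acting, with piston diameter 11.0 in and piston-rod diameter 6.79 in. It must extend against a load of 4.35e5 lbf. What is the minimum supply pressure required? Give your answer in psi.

Cap-side area A_cap = π/4 × (11.0 in)² = 95.03 in^2
P = F / A = 4.35e5 lbf / A

P ≈ 4580 psi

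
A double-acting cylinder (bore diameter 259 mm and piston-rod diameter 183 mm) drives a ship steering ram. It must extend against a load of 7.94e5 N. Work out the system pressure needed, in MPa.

Cap-side area A_cap = π/4 × (259 mm)² = 52690 mm^2
P = F / A = 7.94e5 N / A

P ≈ 15.1 MPa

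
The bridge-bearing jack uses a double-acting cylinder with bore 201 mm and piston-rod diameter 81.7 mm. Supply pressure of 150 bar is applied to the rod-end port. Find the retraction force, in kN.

F ≈ 397 kN

Rod-side annular area A_ann = π/4 × (201² − 81.7²) = 26490 mm^2
On retraction the pressure acts on the annular area (bore minus rod).
F = P × A_ann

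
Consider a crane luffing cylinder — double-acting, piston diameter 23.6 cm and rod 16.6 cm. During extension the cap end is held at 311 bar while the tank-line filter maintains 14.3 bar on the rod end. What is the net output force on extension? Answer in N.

Cap-side area A_cap = π/4 × (23.6 cm)² = 437.4 cm^2
Rod-side annular area A_ann = π/4 × (23.6² − 16.6²) = 221.0 cm^2
Net thrust = P_cap·A_cap − P_rod·A_ann = 1.360e6 N − 31600 N

F ≈ 1.33e6 N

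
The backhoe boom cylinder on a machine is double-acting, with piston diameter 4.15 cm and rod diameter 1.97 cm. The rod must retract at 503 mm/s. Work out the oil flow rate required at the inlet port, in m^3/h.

Q ≈ 1.90 m^3/h

Rod-side annular area A_ann = π/4 × (4.15² − 1.97²) = 10.48 cm^2
Q = A × v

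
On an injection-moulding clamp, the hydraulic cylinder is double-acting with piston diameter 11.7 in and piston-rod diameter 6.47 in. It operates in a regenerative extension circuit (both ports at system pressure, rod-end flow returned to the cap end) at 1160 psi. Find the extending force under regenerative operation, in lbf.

With equal pressure on both faces, forces on the annular region cancel; the net push is pressure × rod cross-section.
Rod cross-section A_rod = π/4 × (6.47 in)² = 32.88 in^2
F = P × A_rod

F ≈ 38100 lbf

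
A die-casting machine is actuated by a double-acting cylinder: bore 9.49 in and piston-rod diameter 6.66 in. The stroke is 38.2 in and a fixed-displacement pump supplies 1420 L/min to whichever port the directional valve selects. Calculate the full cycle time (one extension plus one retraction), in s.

Cap-side area A_cap = π/4 × (9.49 in)² = 70.73 in^2
Rod-side annular area A_ann = π/4 × (9.49² − 6.66²) = 35.90 in^2
t_ext = A_cap·L/Q = 1.871 s
t_ret = A_ann·L/Q = 0.9495 s
t_cycle = t_ext + t_ret

t ≈ 2.82 s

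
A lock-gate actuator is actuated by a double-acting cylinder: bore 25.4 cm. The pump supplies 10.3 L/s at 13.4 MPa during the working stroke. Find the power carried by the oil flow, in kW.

W ≈ 138 kW

Hydraulic power = P × Q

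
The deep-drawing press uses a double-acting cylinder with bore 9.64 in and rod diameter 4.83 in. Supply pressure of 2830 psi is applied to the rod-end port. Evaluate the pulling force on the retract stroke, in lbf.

F ≈ 1.55e5 lbf

Rod-side annular area A_ann = π/4 × (9.64² − 4.83²) = 54.66 in^2
On retraction the pressure acts on the annular area (bore minus rod).
F = P × A_ann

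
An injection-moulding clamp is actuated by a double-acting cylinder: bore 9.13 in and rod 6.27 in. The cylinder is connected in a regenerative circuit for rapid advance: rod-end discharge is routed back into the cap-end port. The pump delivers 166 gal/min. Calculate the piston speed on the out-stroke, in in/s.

In regeneration the rod-end outflow joins the pump flow into the cap end, so the net volume the pump must supply per unit advance equals the rod cross-section area.
Rod cross-section A_rod = π/4 × (6.27 in)² = 30.88 in^2
v = Q_pump / A_rod

v ≈ 20.7 in/s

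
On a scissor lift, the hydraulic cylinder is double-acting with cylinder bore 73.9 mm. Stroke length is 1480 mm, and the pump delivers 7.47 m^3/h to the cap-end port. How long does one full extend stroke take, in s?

t ≈ 3.06 s

Cap-side area A_cap = π/4 × (73.9 mm)² = 4289 mm^2
Swept volume V = A × L; t = V / Q = A·L / Q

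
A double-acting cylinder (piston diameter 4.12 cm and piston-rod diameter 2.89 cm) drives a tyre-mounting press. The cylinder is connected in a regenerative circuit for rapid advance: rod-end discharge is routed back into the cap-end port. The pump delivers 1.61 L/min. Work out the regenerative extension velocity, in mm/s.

In regeneration the rod-end outflow joins the pump flow into the cap end, so the net volume the pump must supply per unit advance equals the rod cross-section area.
Rod cross-section A_rod = π/4 × (2.89 cm)² = 6.560 cm^2
v = Q_pump / A_rod

v ≈ 40.9 mm/s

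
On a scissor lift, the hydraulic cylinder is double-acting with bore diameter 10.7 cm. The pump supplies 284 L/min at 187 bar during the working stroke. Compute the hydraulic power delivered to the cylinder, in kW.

W ≈ 88.5 kW

Hydraulic power = P × Q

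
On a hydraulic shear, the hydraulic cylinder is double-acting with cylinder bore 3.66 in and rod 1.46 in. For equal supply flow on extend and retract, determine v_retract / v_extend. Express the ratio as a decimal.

v_ret/v_ext ≈ 1.19

Cap-side area A_cap = π/4 × (3.66 in)² = 10.52 in^2
Rod-side annular area A_ann = π/4 × (3.66² − 1.46²) = 8.847 in^2
For equal Q, v ∝ 1/A, so v_ret/v_ext = A_cap/A_ann.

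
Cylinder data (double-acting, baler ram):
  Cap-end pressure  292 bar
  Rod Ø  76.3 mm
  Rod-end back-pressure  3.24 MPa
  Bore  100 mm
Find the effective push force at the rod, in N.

F ≈ 2.19e5 N

Cap-side area A_cap = π/4 × (100 mm)² = 7854 mm^2
Rod-side annular area A_ann = π/4 × (100² − 76.3²) = 3282 mm^2
Net thrust = P_cap·A_cap − P_rod·A_ann = 2.293e5 N − 10630 N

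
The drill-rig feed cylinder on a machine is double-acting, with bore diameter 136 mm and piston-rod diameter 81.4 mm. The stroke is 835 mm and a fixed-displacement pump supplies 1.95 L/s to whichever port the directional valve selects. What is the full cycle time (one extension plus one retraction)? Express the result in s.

Cap-side area A_cap = π/4 × (136 mm)² = 14530 mm^2
Rod-side annular area A_ann = π/4 × (136² − 81.4²) = 9323 mm^2
t_ext = A_cap·L/Q = 6.220 s
t_ret = A_ann·L/Q = 3.992 s
t_cycle = t_ext + t_ret

t ≈ 10.2 s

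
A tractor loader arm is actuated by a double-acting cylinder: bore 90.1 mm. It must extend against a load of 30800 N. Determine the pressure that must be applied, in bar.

P ≈ 48.3 bar

Cap-side area A_cap = π/4 × (90.1 mm)² = 6376 mm^2
P = F / A = 30800 N / A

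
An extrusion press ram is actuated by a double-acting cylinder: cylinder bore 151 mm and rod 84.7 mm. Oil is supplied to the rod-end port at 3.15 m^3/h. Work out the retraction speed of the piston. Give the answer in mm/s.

v ≈ 71.3 mm/s

Rod-side annular area A_ann = π/4 × (151² − 84.7²) = 12270 mm^2
Flow into the rod-end port fills the annular volume.
v = Q / A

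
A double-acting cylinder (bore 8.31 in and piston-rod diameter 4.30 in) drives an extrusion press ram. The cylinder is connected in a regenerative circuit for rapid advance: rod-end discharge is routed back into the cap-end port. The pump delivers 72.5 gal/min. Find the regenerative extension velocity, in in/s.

In regeneration the rod-end outflow joins the pump flow into the cap end, so the net volume the pump must supply per unit advance equals the rod cross-section area.
Rod cross-section A_rod = π/4 × (4.30 in)² = 14.52 in^2
v = Q_pump / A_rod

v ≈ 19.2 in/s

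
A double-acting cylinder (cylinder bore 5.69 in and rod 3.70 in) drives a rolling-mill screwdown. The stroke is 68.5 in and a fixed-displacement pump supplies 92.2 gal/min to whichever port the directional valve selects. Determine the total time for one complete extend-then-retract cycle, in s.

t ≈ 7.74 s

Cap-side area A_cap = π/4 × (5.69 in)² = 25.43 in^2
Rod-side annular area A_ann = π/4 × (5.69² − 3.70²) = 14.68 in^2
t_ext = A_cap·L/Q = 4.907 s
t_ret = A_ann·L/Q = 2.832 s
t_cycle = t_ext + t_ret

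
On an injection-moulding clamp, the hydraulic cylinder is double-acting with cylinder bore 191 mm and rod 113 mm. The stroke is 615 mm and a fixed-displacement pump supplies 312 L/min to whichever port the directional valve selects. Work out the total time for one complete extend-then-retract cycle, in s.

Cap-side area A_cap = π/4 × (191 mm)² = 28650 mm^2
Rod-side annular area A_ann = π/4 × (191² − 113²) = 18620 mm^2
t_ext = A_cap·L/Q = 3.389 s
t_ret = A_ann·L/Q = 2.203 s
t_cycle = t_ext + t_ret

t ≈ 5.59 s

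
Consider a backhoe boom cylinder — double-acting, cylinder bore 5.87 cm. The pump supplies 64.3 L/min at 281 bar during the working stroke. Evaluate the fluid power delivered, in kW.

W ≈ 30.1 kW

Hydraulic power = P × Q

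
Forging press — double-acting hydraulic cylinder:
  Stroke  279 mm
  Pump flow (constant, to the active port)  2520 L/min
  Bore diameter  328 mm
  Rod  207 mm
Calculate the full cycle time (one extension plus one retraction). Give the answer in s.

t ≈ 0.899 s

Cap-side area A_cap = π/4 × (328 mm)² = 84500 mm^2
Rod-side annular area A_ann = π/4 × (328² − 207²) = 50840 mm^2
t_ext = A_cap·L/Q = 0.5613 s
t_ret = A_ann·L/Q = 0.3377 s
t_cycle = t_ext + t_ret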